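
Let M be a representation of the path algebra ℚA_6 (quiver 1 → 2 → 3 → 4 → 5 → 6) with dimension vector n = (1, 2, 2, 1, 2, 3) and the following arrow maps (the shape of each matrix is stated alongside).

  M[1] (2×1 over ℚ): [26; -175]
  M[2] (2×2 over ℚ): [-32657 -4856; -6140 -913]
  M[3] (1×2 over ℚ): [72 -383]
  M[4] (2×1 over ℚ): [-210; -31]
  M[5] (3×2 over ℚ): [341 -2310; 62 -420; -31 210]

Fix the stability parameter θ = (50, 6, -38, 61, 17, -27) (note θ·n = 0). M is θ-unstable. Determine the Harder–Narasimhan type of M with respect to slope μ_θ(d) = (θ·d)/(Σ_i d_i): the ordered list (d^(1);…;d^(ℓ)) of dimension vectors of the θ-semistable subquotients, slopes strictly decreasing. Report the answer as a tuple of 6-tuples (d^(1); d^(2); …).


Barcode: M ≅ I[1,5], I[2,3], I[5,6], I[6,6]^2. HN layers by μ_θ (5 steps, strictly decreasing):
  μ^(1)=39; μ^(2)=6; μ^(3)=-5; μ^(4)=-16; μ^(5)=-27

((0, 0, 0, 1, 1, 0); (1, 1, 1, 0, 0, 0); (0, 0, 0, 0, 1, 1); (0, 1, 1, 0, 0, 0); (0, 0, 0, 0, 0, 2))


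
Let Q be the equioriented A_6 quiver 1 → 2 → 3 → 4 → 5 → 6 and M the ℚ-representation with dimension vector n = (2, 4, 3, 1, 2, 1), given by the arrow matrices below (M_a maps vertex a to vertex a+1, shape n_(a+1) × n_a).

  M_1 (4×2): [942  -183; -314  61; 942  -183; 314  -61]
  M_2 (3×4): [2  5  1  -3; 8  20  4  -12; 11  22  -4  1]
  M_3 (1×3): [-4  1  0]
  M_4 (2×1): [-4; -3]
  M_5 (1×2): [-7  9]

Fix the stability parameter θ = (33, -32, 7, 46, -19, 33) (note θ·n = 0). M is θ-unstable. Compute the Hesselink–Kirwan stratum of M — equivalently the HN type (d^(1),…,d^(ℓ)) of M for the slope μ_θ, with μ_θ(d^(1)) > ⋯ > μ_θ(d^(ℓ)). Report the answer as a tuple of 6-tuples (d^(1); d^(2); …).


Via rank(M_{q-1}∘⋯∘M_p): M ≅ I[1,1], I[1,3], I[2,2]^2, I[2,3], I[3,6], I[5,5].
μ_θ-semistable layers: μ^(1)=33; μ^(2)=27/2; μ^(3)=7; μ^(4)=1/2; μ^(5)=-19; μ^(6)=-32

((1, 0, 0, 0, 0, 1); (0, 0, 0, 1, 1, 0); (0, 0, 3, 0, 0, 0); (1, 1, 0, 0, 0, 0); (0, 0, 0, 0, 1, 0); (0, 3, 0, 0, 0, 0))


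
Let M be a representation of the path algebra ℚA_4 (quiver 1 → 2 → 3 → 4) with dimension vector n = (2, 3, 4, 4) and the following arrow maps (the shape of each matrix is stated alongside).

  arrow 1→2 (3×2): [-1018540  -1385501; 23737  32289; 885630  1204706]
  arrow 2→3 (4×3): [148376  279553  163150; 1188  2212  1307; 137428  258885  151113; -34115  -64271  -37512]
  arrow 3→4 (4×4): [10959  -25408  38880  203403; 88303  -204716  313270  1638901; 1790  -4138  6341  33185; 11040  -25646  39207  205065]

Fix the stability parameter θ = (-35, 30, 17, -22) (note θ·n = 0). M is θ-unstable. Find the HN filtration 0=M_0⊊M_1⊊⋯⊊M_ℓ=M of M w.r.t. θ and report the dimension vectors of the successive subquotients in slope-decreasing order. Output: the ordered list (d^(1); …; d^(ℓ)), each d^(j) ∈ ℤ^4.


Via rank(M_{q-1}∘⋯∘M_p): M ≅ I[1,4]^2, I[2,3], I[3,3], I[4,4]^2.
μ_θ-semistable layers: μ^(1)=47/2; μ^(2)=17; μ^(3)=25/3; μ^(4)=-22; μ^(5)=-35

((0, 1, 1, 0); (0, 0, 1, 0); (0, 2, 2, 2); (0, 0, 0, 2); (2, 0, 0, 0))


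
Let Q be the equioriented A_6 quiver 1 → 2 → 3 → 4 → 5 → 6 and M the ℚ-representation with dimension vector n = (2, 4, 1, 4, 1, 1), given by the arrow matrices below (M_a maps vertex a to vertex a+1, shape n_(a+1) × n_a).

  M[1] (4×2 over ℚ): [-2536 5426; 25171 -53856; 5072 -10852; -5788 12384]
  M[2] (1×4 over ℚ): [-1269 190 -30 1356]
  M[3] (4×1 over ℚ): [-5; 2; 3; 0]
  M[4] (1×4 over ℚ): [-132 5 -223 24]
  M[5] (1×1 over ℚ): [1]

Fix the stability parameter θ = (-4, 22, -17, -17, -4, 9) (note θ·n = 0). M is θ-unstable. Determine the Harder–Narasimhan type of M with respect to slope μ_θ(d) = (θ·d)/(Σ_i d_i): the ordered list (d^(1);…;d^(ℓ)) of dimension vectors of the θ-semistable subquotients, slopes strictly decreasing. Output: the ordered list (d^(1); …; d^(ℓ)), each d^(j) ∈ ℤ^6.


Barcode: M ≅ I[1,2], I[1,6], I[2,2]^2, I[4,4]^3. HN layers by μ_θ (4 steps, strictly decreasing):
  μ^(1)=22; μ^(2)=9; μ^(3)=-4; μ^(4)=-17

((0, 3, 0, 0, 0, 0); (0, 0, 0, 0, 0, 1); (2, 1, 1, 1, 1, 0); (0, 0, 0, 3, 0, 0))


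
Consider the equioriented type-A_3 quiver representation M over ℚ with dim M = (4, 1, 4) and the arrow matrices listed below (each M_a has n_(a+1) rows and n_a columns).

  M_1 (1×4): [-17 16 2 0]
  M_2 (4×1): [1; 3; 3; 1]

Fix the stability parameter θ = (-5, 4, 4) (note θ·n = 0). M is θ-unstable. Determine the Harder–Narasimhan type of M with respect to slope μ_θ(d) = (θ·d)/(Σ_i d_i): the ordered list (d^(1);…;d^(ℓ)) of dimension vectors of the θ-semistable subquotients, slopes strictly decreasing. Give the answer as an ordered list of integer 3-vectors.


Barcode: M ≅ I[1,1]^3, I[1,3], I[3,3]^3. HN layers by μ_θ (2 steps, strictly decreasing):
  μ^(1)=4; μ^(2)=-5

((0, 1, 4); (4, 0, 0))


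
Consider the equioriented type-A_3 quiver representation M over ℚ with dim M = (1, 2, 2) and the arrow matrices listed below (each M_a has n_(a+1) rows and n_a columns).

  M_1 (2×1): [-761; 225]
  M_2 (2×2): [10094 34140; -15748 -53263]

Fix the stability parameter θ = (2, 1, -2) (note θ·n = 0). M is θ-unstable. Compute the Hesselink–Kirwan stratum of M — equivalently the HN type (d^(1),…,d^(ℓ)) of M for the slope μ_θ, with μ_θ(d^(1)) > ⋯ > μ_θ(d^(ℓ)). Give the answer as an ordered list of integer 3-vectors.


Via rank(M_{q-1}∘⋯∘M_p): M ≅ I[1,3], I[2,3].
μ_θ-semistable layers: μ^(1)=1/3; μ^(2)=-1/2

((1, 1, 1); (0, 1, 1))


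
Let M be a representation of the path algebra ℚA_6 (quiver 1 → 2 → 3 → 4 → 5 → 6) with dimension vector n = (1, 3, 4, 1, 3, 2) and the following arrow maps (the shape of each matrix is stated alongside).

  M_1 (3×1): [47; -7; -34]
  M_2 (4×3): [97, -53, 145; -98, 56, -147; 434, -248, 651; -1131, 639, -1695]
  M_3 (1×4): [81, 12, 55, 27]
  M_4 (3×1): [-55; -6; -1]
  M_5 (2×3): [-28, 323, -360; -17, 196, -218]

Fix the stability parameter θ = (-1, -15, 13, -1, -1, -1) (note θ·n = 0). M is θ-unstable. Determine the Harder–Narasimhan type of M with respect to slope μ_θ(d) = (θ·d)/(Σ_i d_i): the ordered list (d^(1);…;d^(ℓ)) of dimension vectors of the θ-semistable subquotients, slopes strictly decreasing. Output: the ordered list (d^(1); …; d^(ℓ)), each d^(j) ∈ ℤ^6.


Interval decomposition of M: I[1,2], I[2,3], I[2,6], I[3,3]^2, I[5,5], I[5,6].
HN type (ℓ=5): μ^(1)=13; μ^(2)=5/2; μ^(3)=-1; μ^(4)=-8; μ^(5)=-15

((0, 0, 3, 0, 0, 0); (0, 0, 1, 1, 1, 1); (0, 0, 0, 0, 2, 1); (1, 1, 0, 0, 0, 0); (0, 2, 0, 0, 0, 0))


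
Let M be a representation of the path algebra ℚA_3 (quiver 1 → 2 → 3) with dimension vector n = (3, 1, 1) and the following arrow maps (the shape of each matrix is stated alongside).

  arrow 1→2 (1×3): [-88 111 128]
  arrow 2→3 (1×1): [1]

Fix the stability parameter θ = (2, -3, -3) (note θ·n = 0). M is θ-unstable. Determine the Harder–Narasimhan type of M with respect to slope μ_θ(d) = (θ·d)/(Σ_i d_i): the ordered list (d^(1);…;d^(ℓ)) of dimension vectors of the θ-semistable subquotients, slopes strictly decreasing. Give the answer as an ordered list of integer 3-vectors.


Via rank(M_{q-1}∘⋯∘M_p): M ≅ I[1,1]^2, I[1,3].
μ_θ-semistable layers: μ^(1)=2; μ^(2)=-4/3

((2, 0, 0); (1, 1, 1))


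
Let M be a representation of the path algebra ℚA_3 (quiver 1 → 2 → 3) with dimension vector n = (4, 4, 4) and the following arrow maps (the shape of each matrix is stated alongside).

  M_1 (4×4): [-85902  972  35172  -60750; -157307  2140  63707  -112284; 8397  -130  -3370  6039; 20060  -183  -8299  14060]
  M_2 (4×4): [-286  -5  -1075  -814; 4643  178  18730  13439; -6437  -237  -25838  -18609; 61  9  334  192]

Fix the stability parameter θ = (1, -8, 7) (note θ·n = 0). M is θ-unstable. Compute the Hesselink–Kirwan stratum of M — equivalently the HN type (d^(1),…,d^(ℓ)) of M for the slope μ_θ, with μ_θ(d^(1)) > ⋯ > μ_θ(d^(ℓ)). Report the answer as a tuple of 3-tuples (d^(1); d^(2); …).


Via rank(M_{q-1}∘⋯∘M_p): M ≅ I[1,3]^4.
μ_θ-semistable layers: μ^(1)=7; μ^(2)=-7/2

((0, 0, 4); (4, 4, 0))


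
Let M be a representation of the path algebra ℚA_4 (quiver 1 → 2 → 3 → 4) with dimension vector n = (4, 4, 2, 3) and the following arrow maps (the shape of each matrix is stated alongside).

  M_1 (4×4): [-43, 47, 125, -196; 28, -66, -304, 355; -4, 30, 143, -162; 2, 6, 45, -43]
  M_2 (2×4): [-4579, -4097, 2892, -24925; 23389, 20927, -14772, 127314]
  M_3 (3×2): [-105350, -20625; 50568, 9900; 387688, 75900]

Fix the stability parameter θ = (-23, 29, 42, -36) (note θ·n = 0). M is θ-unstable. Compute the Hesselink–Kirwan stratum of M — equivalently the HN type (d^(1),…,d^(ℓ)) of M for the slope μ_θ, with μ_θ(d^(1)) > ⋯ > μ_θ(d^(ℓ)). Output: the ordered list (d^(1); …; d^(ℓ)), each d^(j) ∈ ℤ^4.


Via rank(M_{q-1}∘⋯∘M_p): M ≅ I[1,2]^2, I[1,3], I[1,4], I[4,4]^2.
μ_θ-semistable layers: μ^(1)=42; μ^(2)=29; μ^(3)=35/3; μ^(4)=-23; μ^(5)=-36

((0, 0, 1, 0); (0, 3, 0, 0); (0, 1, 1, 1); (4, 0, 0, 0); (0, 0, 0, 2))


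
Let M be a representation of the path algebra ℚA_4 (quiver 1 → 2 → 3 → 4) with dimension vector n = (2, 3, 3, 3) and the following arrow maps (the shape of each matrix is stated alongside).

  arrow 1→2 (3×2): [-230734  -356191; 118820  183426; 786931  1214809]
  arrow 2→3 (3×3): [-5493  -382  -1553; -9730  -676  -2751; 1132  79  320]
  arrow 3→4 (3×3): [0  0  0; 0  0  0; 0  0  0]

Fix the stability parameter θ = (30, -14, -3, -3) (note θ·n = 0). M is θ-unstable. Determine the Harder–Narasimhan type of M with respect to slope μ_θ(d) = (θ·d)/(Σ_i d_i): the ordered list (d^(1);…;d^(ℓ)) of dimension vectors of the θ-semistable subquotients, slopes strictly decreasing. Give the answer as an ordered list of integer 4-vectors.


Barcode: M ≅ I[1,3]^2, I[2,3], I[4,4]^3. HN layers by μ_θ (3 steps, strictly decreasing):
  μ^(1)=13/3; μ^(2)=-3; μ^(3)=-14

((2, 2, 2, 0); (0, 0, 1, 3); (0, 1, 0, 0))


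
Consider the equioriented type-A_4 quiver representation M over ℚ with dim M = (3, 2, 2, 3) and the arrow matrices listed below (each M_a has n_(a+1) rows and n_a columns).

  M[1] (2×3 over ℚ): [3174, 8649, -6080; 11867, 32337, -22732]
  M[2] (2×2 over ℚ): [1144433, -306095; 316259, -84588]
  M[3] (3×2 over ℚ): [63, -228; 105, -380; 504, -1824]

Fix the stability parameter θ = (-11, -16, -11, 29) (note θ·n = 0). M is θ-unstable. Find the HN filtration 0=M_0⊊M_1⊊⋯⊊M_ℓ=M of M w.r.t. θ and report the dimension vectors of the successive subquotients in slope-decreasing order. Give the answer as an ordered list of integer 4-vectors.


Interval decomposition of M: I[1,1], I[1,3], I[1,4], I[4,4]^2.
HN type (ℓ=3): μ^(1)=29; μ^(2)=-11; μ^(3)=-27/2

((0, 0, 0, 3); (1, 0, 2, 0); (2, 2, 0, 0))


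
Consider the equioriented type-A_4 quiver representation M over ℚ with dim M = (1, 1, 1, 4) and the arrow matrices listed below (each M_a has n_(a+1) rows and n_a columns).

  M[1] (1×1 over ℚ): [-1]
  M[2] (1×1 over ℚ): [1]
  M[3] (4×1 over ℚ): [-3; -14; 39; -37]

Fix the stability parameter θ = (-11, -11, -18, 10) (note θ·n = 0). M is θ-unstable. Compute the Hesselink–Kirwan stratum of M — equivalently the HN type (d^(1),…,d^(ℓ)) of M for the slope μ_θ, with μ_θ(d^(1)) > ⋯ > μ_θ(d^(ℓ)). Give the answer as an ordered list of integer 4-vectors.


Barcode: M ≅ I[1,4], I[4,4]^3. HN layers by μ_θ (2 steps, strictly decreasing):
  μ^(1)=10; μ^(2)=-40/3

((0, 0, 0, 4); (1, 1, 1, 0))


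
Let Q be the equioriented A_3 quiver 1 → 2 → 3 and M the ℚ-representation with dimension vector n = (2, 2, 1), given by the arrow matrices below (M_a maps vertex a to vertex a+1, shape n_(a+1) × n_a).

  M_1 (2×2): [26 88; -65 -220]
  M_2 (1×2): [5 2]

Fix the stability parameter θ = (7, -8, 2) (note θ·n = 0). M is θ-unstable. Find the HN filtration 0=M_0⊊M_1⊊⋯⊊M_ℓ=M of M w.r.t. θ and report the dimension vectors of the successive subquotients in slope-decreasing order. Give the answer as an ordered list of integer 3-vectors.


Barcode: M ≅ I[1,1], I[1,2], I[2,3]. HN layers by μ_θ (4 steps, strictly decreasing):
  μ^(1)=7; μ^(2)=2; μ^(3)=-1/2; μ^(4)=-8

((1, 0, 0); (0, 0, 1); (1, 1, 0); (0, 1, 0))


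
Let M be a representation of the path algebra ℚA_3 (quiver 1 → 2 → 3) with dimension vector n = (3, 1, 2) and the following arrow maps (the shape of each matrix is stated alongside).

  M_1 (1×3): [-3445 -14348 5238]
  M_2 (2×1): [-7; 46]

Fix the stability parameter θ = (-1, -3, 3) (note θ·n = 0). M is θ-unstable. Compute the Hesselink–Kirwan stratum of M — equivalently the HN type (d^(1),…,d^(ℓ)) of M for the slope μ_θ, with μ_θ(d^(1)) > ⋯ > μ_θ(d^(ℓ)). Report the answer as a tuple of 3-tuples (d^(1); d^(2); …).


Barcode: M ≅ I[1,1]^2, I[1,3], I[3,3]. HN layers by μ_θ (3 steps, strictly decreasing):
  μ^(1)=3; μ^(2)=-1; μ^(3)=-2

((0, 0, 2); (2, 0, 0); (1, 1, 0))


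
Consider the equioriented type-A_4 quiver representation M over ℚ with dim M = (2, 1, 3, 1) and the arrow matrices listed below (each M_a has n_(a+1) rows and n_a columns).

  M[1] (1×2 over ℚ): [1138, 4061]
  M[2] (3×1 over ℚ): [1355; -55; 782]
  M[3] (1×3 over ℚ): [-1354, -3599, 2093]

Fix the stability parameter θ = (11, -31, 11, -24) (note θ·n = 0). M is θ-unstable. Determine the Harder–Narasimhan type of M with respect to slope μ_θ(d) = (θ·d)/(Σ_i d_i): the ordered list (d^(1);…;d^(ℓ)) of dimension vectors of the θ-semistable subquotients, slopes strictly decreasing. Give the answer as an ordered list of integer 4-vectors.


Via rank(M_{q-1}∘⋯∘M_p): M ≅ I[1,1], I[1,4], I[3,3]^2.
μ_θ-semistable layers: μ^(1)=11; μ^(2)=-13/2; μ^(3)=-10

((1, 0, 2, 0); (0, 0, 1, 1); (1, 1, 0, 0))


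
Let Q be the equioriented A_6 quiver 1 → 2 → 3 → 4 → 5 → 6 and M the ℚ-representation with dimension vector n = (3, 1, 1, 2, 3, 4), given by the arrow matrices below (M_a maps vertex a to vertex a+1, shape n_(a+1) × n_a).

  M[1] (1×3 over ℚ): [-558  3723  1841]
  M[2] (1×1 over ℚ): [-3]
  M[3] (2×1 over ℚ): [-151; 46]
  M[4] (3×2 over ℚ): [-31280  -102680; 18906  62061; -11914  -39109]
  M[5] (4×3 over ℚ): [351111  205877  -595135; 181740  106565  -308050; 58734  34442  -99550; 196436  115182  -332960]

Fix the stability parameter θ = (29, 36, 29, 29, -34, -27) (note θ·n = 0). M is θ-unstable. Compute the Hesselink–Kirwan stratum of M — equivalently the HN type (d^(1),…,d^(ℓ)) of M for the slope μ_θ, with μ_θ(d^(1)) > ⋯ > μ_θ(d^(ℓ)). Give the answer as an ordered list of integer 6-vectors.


Interval decomposition of M: I[1,1]^2, I[1,4], I[4,6], I[5,5], I[5,6], I[6,6]^2.
HN type (ℓ=5): μ^(1)=94/3; μ^(2)=29; μ^(3)=-32/3; μ^(4)=-27; μ^(5)=-34

((0, 1, 1, 1, 0, 0); (3, 0, 0, 0, 0, 0); (0, 0, 0, 1, 1, 1); (0, 0, 0, 0, 0, 3); (0, 0, 0, 0, 2, 0))


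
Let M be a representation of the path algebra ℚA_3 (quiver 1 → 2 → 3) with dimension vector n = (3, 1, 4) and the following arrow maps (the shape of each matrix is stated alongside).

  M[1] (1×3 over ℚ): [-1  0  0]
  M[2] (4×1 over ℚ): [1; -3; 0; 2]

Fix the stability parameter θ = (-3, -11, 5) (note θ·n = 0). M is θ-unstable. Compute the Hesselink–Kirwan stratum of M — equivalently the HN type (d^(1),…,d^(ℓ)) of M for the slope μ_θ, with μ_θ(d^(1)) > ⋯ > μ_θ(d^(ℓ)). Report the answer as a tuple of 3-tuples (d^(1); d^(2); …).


Via rank(M_{q-1}∘⋯∘M_p): M ≅ I[1,1]^2, I[1,3], I[3,3]^3.
μ_θ-semistable layers: μ^(1)=5; μ^(2)=-3; μ^(3)=-7

((0, 0, 4); (2, 0, 0); (1, 1, 0))


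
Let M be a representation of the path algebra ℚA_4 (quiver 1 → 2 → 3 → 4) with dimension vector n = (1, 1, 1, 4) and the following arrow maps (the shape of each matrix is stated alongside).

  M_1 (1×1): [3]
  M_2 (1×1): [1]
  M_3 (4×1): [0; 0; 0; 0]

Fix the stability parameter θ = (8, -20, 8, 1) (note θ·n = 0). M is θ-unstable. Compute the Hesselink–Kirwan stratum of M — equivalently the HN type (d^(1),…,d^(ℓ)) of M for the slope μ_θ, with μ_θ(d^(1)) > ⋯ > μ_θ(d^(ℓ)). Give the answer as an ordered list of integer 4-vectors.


Via rank(M_{q-1}∘⋯∘M_p): M ≅ I[1,3], I[4,4]^4.
μ_θ-semistable layers: μ^(1)=8; μ^(2)=1; μ^(3)=-6

((0, 0, 1, 0); (0, 0, 0, 4); (1, 1, 0, 0))


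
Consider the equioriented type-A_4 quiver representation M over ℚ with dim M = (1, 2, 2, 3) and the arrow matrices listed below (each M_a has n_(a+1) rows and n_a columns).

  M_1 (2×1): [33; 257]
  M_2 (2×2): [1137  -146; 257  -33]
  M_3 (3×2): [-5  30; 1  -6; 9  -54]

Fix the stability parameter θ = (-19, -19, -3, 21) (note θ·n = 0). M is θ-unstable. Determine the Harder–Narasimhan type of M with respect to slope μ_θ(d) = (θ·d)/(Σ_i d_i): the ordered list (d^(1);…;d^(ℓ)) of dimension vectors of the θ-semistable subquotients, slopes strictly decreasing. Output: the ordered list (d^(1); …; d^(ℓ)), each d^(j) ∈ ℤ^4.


Barcode: M ≅ I[1,4], I[2,3], I[4,4]^2. HN layers by μ_θ (3 steps, strictly decreasing):
  μ^(1)=21; μ^(2)=-3; μ^(3)=-19

((0, 0, 0, 3); (0, 0, 2, 0); (1, 2, 0, 0))


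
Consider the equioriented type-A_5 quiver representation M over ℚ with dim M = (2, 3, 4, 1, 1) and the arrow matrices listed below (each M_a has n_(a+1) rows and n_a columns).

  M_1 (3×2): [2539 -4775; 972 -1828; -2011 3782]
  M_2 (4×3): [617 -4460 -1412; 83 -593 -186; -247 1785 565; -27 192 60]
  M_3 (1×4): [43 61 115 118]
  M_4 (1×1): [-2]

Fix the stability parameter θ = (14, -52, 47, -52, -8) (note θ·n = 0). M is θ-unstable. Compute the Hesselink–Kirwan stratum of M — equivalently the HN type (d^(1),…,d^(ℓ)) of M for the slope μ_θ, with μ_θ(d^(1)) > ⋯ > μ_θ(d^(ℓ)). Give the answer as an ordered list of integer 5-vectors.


Via rank(M_{q-1}∘⋯∘M_p): M ≅ I[1,3], I[1,5], I[2,3], I[3,3].
μ_θ-semistable layers: μ^(1)=47; μ^(2)=-13/3; μ^(3)=-19; μ^(4)=-52

((0, 0, 3, 0, 0); (0, 0, 1, 1, 1); (2, 2, 0, 0, 0); (0, 1, 0, 0, 0))


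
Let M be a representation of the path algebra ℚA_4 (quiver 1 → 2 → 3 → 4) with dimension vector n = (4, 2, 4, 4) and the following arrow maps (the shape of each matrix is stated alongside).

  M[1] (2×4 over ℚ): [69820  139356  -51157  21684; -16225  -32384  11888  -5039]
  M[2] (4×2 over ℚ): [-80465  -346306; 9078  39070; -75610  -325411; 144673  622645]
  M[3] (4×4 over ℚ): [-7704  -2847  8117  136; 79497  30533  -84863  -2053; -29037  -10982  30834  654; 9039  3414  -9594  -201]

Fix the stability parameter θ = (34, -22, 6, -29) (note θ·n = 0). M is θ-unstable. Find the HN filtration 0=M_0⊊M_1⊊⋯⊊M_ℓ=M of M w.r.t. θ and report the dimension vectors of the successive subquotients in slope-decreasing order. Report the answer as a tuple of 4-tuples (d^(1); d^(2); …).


Via rank(M_{q-1}∘⋯∘M_p): M ≅ I[1,1]^2, I[1,4]^2, I[3,3], I[3,4], I[4,4].
μ_θ-semistable layers: μ^(1)=34; μ^(2)=6; μ^(3)=-11/4; μ^(4)=-23/2; μ^(5)=-29

((2, 0, 0, 0); (0, 0, 1, 0); (2, 2, 2, 2); (0, 0, 1, 1); (0, 0, 0, 1))


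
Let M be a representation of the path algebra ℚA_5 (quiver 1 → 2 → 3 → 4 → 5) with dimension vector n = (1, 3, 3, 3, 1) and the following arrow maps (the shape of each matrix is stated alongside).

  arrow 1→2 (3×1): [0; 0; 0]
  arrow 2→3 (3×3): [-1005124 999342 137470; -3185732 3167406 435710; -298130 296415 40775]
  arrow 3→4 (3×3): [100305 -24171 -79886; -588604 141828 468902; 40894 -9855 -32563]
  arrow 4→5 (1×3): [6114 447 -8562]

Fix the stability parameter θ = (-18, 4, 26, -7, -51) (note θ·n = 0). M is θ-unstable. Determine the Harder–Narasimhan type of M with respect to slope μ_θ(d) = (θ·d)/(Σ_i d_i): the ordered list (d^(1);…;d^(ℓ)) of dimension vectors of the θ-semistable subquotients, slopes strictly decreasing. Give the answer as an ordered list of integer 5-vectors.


Barcode: M ≅ I[1,1], I[2,2]^2, I[2,4], I[3,4], I[3,5]. HN layers by μ_θ (4 steps, strictly decreasing):
  μ^(1)=19/2; μ^(2)=4; μ^(3)=-32/3; μ^(4)=-18

((0, 0, 2, 2, 0); (0, 3, 0, 0, 0); (0, 0, 1, 1, 1); (1, 0, 0, 0, 0))


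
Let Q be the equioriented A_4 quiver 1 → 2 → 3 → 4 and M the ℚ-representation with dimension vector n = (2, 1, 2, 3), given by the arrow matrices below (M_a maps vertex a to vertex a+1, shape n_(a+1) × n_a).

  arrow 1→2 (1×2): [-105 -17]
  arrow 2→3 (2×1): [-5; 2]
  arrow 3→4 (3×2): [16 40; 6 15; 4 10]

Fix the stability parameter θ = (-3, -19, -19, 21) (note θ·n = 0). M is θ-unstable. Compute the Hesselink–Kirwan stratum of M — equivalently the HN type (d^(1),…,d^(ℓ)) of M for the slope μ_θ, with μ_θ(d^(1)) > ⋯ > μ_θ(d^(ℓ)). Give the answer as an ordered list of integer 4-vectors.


Barcode: M ≅ I[1,1], I[1,3], I[3,4], I[4,4]^2. HN layers by μ_θ (4 steps, strictly decreasing):
  μ^(1)=21; μ^(2)=-3; μ^(3)=-41/3; μ^(4)=-19

((0, 0, 0, 3); (1, 0, 0, 0); (1, 1, 1, 0); (0, 0, 1, 0))


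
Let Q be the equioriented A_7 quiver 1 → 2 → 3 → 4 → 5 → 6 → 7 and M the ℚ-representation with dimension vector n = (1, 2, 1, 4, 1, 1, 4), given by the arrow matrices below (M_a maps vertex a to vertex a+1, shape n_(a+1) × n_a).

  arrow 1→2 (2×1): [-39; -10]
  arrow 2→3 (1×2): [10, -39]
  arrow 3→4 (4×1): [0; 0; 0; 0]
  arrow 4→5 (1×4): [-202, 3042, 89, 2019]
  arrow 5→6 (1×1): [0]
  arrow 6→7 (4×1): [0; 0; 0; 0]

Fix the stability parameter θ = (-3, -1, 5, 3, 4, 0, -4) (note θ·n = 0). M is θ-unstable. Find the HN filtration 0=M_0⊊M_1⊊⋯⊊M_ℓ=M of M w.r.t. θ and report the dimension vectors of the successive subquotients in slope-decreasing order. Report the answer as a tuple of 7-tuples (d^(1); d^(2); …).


Via rank(M_{q-1}∘⋯∘M_p): M ≅ I[1,2], I[2,3], I[4,4]^3, I[4,5], I[6,6], I[7,7]^4.
μ_θ-semistable layers: μ^(1)=5; μ^(2)=4; μ^(3)=3; μ^(4)=0; μ^(5)=-1; μ^(6)=-3; μ^(7)=-4

((0, 0, 1, 0, 0, 0, 0); (0, 0, 0, 0, 1, 0, 0); (0, 0, 0, 4, 0, 0, 0); (0, 0, 0, 0, 0, 1, 0); (0, 2, 0, 0, 0, 0, 0); (1, 0, 0, 0, 0, 0, 0); (0, 0, 0, 0, 0, 0, 4))


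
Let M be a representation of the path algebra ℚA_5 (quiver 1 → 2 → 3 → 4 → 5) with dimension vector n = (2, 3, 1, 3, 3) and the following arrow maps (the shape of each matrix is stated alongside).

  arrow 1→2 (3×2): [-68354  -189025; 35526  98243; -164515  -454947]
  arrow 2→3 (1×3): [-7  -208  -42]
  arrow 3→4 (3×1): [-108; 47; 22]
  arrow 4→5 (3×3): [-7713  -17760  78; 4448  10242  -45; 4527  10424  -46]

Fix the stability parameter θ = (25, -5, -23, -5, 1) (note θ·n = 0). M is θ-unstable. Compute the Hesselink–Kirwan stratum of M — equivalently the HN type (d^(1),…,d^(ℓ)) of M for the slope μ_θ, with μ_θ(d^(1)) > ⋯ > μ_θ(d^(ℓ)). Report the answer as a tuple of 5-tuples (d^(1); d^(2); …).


Barcode: M ≅ I[1,2], I[1,4], I[2,2], I[4,5]^2, I[5,5]. HN layers by μ_θ (4 steps, strictly decreasing):
  μ^(1)=10; μ^(2)=1; μ^(3)=-2; μ^(4)=-5

((1, 1, 0, 0, 0); (0, 0, 0, 0, 3); (1, 1, 1, 1, 0); (0, 1, 0, 2, 0))


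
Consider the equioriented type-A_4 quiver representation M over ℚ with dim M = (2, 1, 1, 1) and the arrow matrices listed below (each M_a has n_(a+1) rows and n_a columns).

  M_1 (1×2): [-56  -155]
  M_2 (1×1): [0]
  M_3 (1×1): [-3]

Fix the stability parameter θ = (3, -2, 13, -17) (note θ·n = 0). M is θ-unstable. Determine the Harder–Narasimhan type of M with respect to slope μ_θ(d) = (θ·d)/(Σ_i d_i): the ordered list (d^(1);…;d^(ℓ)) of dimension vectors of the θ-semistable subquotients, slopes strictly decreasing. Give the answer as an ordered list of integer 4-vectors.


Barcode: M ≅ I[1,1], I[1,2], I[3,4]. HN layers by μ_θ (3 steps, strictly decreasing):
  μ^(1)=3; μ^(2)=1/2; μ^(3)=-2

((1, 0, 0, 0); (1, 1, 0, 0); (0, 0, 1, 1))


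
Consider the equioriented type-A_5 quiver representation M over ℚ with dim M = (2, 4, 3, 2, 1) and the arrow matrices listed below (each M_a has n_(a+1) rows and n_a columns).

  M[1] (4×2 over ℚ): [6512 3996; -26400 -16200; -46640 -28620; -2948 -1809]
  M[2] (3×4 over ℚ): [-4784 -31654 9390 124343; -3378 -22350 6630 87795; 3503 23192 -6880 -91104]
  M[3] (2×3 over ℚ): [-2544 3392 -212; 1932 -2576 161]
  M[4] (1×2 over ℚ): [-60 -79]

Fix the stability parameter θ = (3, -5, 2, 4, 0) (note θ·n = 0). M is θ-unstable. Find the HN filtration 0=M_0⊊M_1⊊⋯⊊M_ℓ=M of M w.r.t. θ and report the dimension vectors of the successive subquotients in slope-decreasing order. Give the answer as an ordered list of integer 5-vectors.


Barcode: M ≅ I[1,1], I[1,3], I[2,2]^2, I[2,5], I[3,3], I[4,4]. HN layers by μ_θ (5 steps, strictly decreasing):
  μ^(1)=4; μ^(2)=3; μ^(3)=2; μ^(4)=-1; μ^(5)=-5

((0, 0, 0, 1, 0); (1, 0, 0, 0, 0); (0, 0, 3, 1, 1); (1, 1, 0, 0, 0); (0, 3, 0, 0, 0))


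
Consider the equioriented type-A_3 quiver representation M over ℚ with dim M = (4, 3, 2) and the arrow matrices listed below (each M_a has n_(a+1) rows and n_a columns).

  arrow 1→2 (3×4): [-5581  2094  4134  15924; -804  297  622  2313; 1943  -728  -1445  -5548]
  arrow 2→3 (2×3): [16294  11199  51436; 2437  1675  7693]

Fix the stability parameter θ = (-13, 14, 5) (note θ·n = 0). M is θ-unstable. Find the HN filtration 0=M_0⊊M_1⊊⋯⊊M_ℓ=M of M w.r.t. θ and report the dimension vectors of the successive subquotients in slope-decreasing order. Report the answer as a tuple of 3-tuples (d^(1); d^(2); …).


Interval decomposition of M: I[1,1], I[1,2], I[1,3]^2.
HN type (ℓ=3): μ^(1)=14; μ^(2)=19/2; μ^(3)=-13

((0, 1, 0); (0, 2, 2); (4, 0, 0))


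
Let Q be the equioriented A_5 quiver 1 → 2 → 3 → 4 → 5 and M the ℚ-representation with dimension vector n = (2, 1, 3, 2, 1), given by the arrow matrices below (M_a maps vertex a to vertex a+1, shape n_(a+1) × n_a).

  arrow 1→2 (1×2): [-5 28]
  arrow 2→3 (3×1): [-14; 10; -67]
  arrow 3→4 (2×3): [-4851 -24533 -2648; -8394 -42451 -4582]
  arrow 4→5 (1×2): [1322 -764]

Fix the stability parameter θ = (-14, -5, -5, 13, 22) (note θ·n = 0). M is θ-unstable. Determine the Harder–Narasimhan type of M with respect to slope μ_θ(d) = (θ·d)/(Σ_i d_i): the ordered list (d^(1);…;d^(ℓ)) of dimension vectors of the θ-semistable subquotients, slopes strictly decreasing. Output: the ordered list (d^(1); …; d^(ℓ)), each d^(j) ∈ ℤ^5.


Interval decomposition of M: I[1,1], I[1,3], I[3,4], I[3,5].
HN type (ℓ=4): μ^(1)=22; μ^(2)=13; μ^(3)=-5; μ^(4)=-14

((0, 0, 0, 0, 1); (0, 0, 0, 2, 0); (0, 1, 3, 0, 0); (2, 0, 0, 0, 0))


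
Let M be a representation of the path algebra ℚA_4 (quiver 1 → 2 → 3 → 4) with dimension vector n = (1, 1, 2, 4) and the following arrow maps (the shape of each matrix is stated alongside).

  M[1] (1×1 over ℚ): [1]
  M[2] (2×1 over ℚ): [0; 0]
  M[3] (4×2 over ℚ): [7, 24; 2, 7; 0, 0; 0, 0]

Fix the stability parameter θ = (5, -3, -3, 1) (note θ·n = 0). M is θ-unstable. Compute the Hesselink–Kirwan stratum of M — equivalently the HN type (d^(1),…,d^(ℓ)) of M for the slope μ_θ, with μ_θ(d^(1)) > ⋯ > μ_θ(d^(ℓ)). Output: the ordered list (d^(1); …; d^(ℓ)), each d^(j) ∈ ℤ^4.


Barcode: M ≅ I[1,2], I[3,4]^2, I[4,4]^2. HN layers by μ_θ (2 steps, strictly decreasing):
  μ^(1)=1; μ^(2)=-3

((1, 1, 0, 4); (0, 0, 2, 0))


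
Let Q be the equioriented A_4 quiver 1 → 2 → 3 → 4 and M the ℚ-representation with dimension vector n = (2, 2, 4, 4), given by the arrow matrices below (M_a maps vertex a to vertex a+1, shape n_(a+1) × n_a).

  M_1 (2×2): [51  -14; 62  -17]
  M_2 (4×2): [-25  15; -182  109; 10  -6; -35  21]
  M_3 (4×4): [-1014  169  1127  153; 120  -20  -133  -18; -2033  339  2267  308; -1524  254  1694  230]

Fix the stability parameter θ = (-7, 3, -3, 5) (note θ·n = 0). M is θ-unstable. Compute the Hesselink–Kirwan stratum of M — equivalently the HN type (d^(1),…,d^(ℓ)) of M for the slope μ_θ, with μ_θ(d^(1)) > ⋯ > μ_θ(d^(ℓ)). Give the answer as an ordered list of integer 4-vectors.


Interval decomposition of M: I[1,3], I[1,4], I[3,4]^2, I[4,4].
HN type (ℓ=4): μ^(1)=5; μ^(2)=0; μ^(3)=-3; μ^(4)=-7

((0, 0, 0, 4); (0, 2, 2, 0); (0, 0, 2, 0); (2, 0, 0, 0))


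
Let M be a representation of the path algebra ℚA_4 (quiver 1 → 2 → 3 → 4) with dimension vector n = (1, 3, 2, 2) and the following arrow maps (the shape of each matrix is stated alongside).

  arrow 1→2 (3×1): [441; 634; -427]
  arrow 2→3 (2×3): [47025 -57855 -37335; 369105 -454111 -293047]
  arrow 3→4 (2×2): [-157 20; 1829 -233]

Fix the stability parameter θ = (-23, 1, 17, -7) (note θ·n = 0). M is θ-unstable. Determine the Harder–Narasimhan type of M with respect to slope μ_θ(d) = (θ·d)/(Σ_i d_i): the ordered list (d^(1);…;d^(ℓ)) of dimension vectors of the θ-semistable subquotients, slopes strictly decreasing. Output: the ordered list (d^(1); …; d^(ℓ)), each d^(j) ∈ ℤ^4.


Via rank(M_{q-1}∘⋯∘M_p): M ≅ I[1,2], I[2,2], I[2,4], I[3,4].
μ_θ-semistable layers: μ^(1)=5; μ^(2)=1; μ^(3)=-23

((0, 0, 2, 2); (0, 3, 0, 0); (1, 0, 0, 0))


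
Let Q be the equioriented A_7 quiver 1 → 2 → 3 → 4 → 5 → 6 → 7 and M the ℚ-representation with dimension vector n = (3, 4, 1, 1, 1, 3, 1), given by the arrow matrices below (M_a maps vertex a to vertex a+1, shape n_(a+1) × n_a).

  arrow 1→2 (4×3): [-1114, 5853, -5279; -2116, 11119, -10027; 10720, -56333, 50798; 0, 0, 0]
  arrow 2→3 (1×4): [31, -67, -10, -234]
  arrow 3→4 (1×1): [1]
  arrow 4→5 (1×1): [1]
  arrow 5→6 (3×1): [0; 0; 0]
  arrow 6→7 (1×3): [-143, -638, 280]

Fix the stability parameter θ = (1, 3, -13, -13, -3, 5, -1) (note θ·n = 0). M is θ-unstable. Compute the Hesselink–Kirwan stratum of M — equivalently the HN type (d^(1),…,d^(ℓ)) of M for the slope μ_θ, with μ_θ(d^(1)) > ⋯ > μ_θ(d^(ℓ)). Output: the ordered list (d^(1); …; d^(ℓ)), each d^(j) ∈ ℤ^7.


Via rank(M_{q-1}∘⋯∘M_p): M ≅ I[1,2]^2, I[1,5], I[2,2], I[6,6]^2, I[6,7].
μ_θ-semistable layers: μ^(1)=5; μ^(2)=3; μ^(3)=2; μ^(4)=1; μ^(5)=-3; μ^(6)=-11/2

((0, 0, 0, 0, 0, 2, 0); (0, 3, 0, 0, 0, 0, 0); (0, 0, 0, 0, 0, 1, 1); (2, 0, 0, 0, 0, 0, 0); (0, 0, 0, 0, 1, 0, 0); (1, 1, 1, 1, 0, 0, 0))


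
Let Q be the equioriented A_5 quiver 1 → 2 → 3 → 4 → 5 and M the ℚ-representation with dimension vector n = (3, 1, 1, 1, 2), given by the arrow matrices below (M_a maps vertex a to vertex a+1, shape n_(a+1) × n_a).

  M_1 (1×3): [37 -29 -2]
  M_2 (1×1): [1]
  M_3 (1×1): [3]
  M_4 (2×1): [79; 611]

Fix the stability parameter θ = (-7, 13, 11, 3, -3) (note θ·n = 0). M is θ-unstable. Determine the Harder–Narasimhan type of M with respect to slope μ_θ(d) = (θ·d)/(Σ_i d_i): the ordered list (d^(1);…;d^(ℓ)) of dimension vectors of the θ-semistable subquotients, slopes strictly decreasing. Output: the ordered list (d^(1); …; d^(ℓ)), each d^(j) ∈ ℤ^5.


Interval decomposition of M: I[1,1]^2, I[1,5], I[5,5].
HN type (ℓ=3): μ^(1)=6; μ^(2)=-3; μ^(3)=-7

((0, 1, 1, 1, 1); (0, 0, 0, 0, 1); (3, 0, 0, 0, 0))


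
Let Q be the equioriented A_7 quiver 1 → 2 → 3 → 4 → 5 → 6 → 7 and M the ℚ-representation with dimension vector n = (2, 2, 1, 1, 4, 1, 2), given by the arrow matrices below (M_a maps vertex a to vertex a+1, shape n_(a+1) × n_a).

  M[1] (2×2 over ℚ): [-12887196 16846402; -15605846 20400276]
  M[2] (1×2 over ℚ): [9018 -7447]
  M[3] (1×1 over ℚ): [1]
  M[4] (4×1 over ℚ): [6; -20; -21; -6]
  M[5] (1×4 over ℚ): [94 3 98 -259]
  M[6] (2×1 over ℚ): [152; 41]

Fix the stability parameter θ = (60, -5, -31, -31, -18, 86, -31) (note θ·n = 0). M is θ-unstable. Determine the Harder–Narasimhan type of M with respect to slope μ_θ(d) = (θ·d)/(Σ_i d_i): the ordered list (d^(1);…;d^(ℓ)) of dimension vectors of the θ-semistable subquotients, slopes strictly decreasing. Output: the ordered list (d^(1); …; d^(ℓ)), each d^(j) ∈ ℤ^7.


Barcode: M ≅ I[1,2], I[1,5], I[5,5]^2, I[5,7], I[7,7]. HN layers by μ_θ (4 steps, strictly decreasing):
  μ^(1)=55/2; μ^(2)=-5; μ^(3)=-18; μ^(4)=-31

((1, 1, 0, 0, 0, 1, 1); (1, 1, 1, 1, 1, 0, 0); (0, 0, 0, 0, 3, 0, 0); (0, 0, 0, 0, 0, 0, 1))


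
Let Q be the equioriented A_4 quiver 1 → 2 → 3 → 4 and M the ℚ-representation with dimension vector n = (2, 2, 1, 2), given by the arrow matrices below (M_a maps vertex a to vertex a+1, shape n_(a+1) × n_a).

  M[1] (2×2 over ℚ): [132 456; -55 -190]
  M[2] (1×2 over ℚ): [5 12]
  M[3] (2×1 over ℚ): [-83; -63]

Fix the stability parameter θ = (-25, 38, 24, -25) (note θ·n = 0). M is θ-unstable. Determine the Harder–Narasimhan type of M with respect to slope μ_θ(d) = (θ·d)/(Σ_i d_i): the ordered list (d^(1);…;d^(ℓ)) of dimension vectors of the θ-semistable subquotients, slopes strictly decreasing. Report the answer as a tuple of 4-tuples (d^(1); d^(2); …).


Via rank(M_{q-1}∘⋯∘M_p): M ≅ I[1,1], I[1,2], I[2,4], I[4,4].
μ_θ-semistable layers: μ^(1)=38; μ^(2)=37/3; μ^(3)=-25

((0, 1, 0, 0); (0, 1, 1, 1); (2, 0, 0, 1))


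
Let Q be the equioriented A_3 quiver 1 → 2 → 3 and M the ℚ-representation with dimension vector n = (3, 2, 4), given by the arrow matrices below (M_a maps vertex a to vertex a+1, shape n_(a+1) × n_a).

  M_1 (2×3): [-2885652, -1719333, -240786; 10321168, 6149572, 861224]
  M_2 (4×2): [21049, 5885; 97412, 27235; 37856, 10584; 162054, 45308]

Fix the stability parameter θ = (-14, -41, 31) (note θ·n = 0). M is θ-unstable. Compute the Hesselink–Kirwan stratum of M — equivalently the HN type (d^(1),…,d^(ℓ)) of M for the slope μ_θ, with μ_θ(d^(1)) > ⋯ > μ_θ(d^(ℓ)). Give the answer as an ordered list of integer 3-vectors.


Via rank(M_{q-1}∘⋯∘M_p): M ≅ I[1,1]^2, I[1,3], I[2,3], I[3,3]^2.
μ_θ-semistable layers: μ^(1)=31; μ^(2)=-14; μ^(3)=-55/2; μ^(4)=-41

((0, 0, 4); (2, 0, 0); (1, 1, 0); (0, 1, 0))


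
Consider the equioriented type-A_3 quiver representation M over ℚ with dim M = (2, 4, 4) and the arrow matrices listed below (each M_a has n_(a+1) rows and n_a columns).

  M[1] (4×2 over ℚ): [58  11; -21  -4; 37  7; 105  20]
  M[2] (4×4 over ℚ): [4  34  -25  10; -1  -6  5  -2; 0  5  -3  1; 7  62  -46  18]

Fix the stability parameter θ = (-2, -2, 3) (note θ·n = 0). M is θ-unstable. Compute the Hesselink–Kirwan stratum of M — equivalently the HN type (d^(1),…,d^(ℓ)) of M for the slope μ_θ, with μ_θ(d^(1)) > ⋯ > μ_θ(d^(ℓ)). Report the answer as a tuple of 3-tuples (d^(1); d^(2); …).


Barcode: M ≅ I[1,3]^2, I[2,2], I[2,3], I[3,3]. HN layers by μ_θ (2 steps, strictly decreasing):
  μ^(1)=3; μ^(2)=-2

((0, 0, 4); (2, 4, 0))


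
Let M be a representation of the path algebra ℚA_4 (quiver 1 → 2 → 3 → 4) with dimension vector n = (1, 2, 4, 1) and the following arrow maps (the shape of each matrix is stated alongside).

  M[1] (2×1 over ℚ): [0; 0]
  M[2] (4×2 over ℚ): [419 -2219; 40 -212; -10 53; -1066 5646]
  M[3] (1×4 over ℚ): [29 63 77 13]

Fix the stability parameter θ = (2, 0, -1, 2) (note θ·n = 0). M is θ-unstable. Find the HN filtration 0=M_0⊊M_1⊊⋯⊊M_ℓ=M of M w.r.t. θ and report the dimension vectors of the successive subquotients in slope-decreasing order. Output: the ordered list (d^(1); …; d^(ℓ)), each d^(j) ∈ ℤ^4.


Barcode: M ≅ I[1,1], I[2,3], I[2,4], I[3,3]^2. HN layers by μ_θ (3 steps, strictly decreasing):
  μ^(1)=2; μ^(2)=-1/2; μ^(3)=-1

((1, 0, 0, 1); (0, 2, 2, 0); (0, 0, 2, 0))


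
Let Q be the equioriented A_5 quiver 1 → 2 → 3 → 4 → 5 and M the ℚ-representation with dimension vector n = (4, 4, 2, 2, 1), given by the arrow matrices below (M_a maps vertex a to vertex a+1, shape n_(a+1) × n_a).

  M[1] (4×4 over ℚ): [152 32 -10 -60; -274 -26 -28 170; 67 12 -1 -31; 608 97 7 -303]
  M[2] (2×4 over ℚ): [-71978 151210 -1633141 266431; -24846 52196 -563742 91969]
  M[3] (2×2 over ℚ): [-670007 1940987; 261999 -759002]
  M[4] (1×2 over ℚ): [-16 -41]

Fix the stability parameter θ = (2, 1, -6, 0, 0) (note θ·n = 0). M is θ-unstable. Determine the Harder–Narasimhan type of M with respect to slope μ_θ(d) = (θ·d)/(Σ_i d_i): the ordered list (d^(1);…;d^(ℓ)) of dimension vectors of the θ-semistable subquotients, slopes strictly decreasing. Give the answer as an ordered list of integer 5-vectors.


Via rank(M_{q-1}∘⋯∘M_p): M ≅ I[1,2]^2, I[1,4], I[1,5].
μ_θ-semistable layers: μ^(1)=3/2; μ^(2)=0; μ^(3)=-1

((2, 2, 0, 0, 0); (0, 0, 0, 2, 1); (2, 2, 2, 0, 0))


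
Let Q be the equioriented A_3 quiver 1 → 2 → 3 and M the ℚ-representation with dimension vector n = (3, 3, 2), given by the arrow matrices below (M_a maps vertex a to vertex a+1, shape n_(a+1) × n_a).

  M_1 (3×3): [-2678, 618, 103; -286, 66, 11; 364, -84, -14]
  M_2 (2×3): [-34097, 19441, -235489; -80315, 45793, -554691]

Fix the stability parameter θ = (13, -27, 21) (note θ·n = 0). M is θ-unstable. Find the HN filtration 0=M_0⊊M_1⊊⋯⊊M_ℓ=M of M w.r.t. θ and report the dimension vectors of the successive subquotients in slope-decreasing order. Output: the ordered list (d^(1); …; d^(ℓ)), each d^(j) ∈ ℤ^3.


Barcode: M ≅ I[1,1]^2, I[1,3], I[2,2], I[2,3]. HN layers by μ_θ (4 steps, strictly decreasing):
  μ^(1)=21; μ^(2)=13; μ^(3)=-7; μ^(4)=-27

((0, 0, 2); (2, 0, 0); (1, 1, 0); (0, 2, 0))


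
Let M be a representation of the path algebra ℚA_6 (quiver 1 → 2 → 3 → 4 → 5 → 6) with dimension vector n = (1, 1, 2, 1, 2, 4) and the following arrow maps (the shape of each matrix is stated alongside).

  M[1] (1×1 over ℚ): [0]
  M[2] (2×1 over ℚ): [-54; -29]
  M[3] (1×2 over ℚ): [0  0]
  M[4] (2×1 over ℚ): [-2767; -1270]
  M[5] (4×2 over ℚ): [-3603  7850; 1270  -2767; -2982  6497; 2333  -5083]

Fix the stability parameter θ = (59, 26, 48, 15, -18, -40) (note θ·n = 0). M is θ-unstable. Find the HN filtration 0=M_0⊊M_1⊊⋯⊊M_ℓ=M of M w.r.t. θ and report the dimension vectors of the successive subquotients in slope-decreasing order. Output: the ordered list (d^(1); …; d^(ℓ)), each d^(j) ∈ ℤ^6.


Via rank(M_{q-1}∘⋯∘M_p): M ≅ I[1,1], I[2,3], I[3,3], I[4,6], I[5,6], I[6,6]^2.
μ_θ-semistable layers: μ^(1)=59; μ^(2)=48; μ^(3)=26; μ^(4)=-43/3; μ^(5)=-29; μ^(6)=-40

((1, 0, 0, 0, 0, 0); (0, 0, 2, 0, 0, 0); (0, 1, 0, 0, 0, 0); (0, 0, 0, 1, 1, 1); (0, 0, 0, 0, 1, 1); (0, 0, 0, 0, 0, 2))


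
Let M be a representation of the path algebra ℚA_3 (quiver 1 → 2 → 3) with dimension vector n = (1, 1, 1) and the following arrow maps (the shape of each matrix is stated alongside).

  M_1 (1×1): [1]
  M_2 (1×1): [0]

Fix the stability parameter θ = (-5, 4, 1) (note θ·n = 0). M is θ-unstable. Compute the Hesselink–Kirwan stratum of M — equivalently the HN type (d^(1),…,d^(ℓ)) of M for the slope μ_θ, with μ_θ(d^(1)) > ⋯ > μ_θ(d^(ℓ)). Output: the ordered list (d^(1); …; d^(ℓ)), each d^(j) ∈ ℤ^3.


Via rank(M_{q-1}∘⋯∘M_p): M ≅ I[1,2], I[3,3].
μ_θ-semistable layers: μ^(1)=4; μ^(2)=1; μ^(3)=-5

((0, 1, 0); (0, 0, 1); (1, 0, 0))


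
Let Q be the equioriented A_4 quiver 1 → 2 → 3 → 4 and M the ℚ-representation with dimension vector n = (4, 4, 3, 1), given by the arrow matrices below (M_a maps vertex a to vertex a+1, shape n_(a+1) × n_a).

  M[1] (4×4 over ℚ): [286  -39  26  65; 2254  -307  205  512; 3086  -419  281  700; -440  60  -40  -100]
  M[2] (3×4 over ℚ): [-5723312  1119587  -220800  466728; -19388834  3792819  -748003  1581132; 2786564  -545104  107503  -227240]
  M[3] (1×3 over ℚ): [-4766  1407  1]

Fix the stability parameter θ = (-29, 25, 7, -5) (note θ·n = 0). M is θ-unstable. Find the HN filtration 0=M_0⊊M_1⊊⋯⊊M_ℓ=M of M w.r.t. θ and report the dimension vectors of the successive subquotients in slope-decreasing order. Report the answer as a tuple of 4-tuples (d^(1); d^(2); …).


Interval decomposition of M: I[1,1]^2, I[1,3], I[1,4], I[2,2], I[2,3].
HN type (ℓ=4): μ^(1)=25; μ^(2)=16; μ^(3)=9; μ^(4)=-29

((0, 1, 0, 0); (0, 2, 2, 0); (0, 1, 1, 1); (4, 0, 0, 0))
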